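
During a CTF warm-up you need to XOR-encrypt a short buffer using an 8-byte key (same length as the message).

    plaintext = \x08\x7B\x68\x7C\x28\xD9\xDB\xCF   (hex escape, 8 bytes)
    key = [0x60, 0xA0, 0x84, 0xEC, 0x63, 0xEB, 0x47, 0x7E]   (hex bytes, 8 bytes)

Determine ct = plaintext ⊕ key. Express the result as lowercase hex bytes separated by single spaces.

XOR is its own inverse, so applying the key byte-wise gives the result directly.
08 xor 60 = 68
7b xor a0 = db
68 xor 84 = ec
7c xor ec = 90
28 xor 63 = 4b
d9 xor eb = 32
db xor 47 = 9c
cf xor 7e = b1

68 db ec 90 4b 32 9c b1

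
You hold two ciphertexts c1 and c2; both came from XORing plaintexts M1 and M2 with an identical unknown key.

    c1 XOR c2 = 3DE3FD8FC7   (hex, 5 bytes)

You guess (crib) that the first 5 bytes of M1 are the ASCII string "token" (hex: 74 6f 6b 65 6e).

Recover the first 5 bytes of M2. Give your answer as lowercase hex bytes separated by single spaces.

49 8c 96 ea a9

Since c1 ⊕ c2 = M1 ⊕ M2, XORing with the guessed M1 bytes yields the corresponding M2 bytes: M2 = (c1 ⊕ c2) ⊕ M1.
 61 XOR 116 =  73
227 XOR 111 = 140
253 XOR 107 = 150
143 XOR 101 = 234
199 XOR 110 = 169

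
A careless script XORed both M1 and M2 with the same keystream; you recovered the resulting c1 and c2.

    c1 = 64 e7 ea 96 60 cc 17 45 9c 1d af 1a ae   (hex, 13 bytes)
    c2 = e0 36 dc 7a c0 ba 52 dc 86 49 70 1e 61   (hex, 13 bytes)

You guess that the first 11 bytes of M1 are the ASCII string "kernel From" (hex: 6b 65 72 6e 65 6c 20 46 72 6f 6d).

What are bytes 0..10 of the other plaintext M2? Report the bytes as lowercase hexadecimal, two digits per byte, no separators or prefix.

efb44482c51a65df683bb2

First, c1 ⊕ c2 = (M1 ⊕ K) ⊕ (M2 ⊕ K) = M1 ⊕ M2, so the key drops out. Then M2 = (M1 ⊕ M2) ⊕ M1 over the first 11 bytes.
byte 0: (64 ^ e0) ^ 6b = 84 ^ 6b = ef
byte 1: (e7 ^ 36) ^ 65 = d1 ^ 65 = b4
byte 2: (ea ^ dc) ^ 72 = 36 ^ 72 = 44
byte 3: (96 ^ 7a) ^ 6e = ec ^ 6e = 82
byte 4: (60 ^ c0) ^ 65 = a0 ^ 65 = c5
byte 5: (cc ^ ba) ^ 6c = 76 ^ 6c = 1a
byte 6: (17 ^ 52) ^ 20 = 45 ^ 20 = 65
byte 7: (45 ^ dc) ^ 46 = 99 ^ 46 = df
byte 8: (9c ^ 86) ^ 72 = 1a ^ 72 = 68
byte 9: (1d ^ 49) ^ 6f = 54 ^ 6f = 3b
byte 10: (af ^ 70) ^ 6d = df ^ 6d = b2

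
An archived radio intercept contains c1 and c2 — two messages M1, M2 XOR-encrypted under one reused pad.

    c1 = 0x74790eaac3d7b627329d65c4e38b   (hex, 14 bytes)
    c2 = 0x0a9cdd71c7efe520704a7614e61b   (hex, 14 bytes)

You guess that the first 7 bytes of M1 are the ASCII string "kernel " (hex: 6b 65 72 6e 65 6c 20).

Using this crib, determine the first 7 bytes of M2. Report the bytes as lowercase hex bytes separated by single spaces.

First, c1 ⊕ c2 = (M1 ⊕ K) ⊕ (M2 ⊕ K) = M1 ⊕ M2, so the key drops out. Then M2 = (M1 ⊕ M2) ⊕ M1 over the first 7 bytes.
byte 0: (74 xor 0a) xor 6b = 7e xor 6b = 15
byte 1: (79 xor 9c) xor 65 = e5 xor 65 = 80
byte 2: (0e xor dd) xor 72 = d3 xor 72 = a1
byte 3: (aa xor 71) xor 6e = db xor 6e = b5
byte 4: (c3 xor c7) xor 65 = 04 xor 65 = 61
byte 5: (d7 xor ef) xor 6c = 38 xor 6c = 54
byte 6: (b6 xor e5) xor 20 = 53 xor 20 = 73

15 80 a1 b5 61 54 73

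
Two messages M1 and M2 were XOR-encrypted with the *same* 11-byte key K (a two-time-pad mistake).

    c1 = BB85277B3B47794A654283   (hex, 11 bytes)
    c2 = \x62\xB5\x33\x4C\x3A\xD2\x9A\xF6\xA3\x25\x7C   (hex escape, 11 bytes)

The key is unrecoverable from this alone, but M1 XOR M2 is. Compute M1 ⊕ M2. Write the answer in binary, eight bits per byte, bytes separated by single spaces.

11011001 00110000 00010100 00110111 00000001 10010101 11100011 10111100 11000110 01100111 11111111

c1 ⊕ c2 = (M1 ⊕ K) ⊕ (M2 ⊕ K) = M1 ⊕ M2 — the shared key cancels under XOR.
bb ⊕ 62 = d9
85 ⊕ b5 = 30
27 ⊕ 33 = 14
7b ⊕ 4c = 37
3b ⊕ 3a = 01
47 ⊕ d2 = 95
79 ⊕ 9a = e3
4a ⊕ f6 = bc
65 ⊕ a3 = c6
42 ⊕ 25 = 67
83 ⊕ 7c = ff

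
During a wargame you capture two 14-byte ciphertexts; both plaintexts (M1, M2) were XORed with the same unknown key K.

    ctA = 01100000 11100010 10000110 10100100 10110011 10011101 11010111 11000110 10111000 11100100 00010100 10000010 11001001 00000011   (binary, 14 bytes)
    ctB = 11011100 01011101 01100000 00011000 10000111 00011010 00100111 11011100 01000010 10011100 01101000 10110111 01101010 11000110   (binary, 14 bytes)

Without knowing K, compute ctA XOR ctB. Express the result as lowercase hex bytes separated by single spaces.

bc bf e6 bc 34 87 f0 1a fa 78 7c 35 a3 c5

ctA ⊕ ctB = (M1 ⊕ K) ⊕ (M2 ⊕ K) = M1 ⊕ M2 — the shared key cancels under XOR.
byte 0: 01100000 ⊕ 11011100 = 10111100
byte 1: 11100010 ⊕ 01011101 = 10111111
byte 2: 10000110 ⊕ 01100000 = 11100110
byte 3: 10100100 ⊕ 00011000 = 10111100
byte 4: 10110011 ⊕ 10000111 = 00110100
byte 5: 10011101 ⊕ 00011010 = 10000111
byte 6: 11010111 ⊕ 00100111 = 11110000
byte 7: 11000110 ⊕ 11011100 = 00011010
byte 8: 10111000 ⊕ 01000010 = 11111010
byte 9: 11100100 ⊕ 10011100 = 01111000
byte 10: 00010100 ⊕ 01101000 = 01111100
byte 11: 10000010 ⊕ 10110111 = 00110101
byte 12: 11001001 ⊕ 01101010 = 10100011
byte 13: 00000011 ⊕ 11000110 = 11000101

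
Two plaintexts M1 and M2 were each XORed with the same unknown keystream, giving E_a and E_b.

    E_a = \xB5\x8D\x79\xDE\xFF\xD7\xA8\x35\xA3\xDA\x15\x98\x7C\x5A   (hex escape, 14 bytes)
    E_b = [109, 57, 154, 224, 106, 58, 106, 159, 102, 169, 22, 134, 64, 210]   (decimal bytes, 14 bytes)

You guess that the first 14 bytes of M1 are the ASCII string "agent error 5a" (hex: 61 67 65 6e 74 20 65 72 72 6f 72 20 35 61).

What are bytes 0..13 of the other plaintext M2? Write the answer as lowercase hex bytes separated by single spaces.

b9 d3 86 50 e1 cd a7 d8 b7 1c 71 3e 09 e9

First, E_a ⊕ E_b = (M1 ⊕ K) ⊕ (M2 ⊕ K) = M1 ⊕ M2, so the key drops out. Then M2 = (M1 ⊕ M2) ⊕ M1 over the first 14 bytes.
byte 0: (b5 XOR 6d) XOR 61 = d8 XOR 61 = b9
byte 1: (8d XOR 39) XOR 67 = b4 XOR 67 = d3
byte 2: (79 XOR 9a) XOR 65 = e3 XOR 65 = 86
byte 3: (de XOR e0) XOR 6e = 3e XOR 6e = 50
byte 4: (ff XOR 6a) XOR 74 = 95 XOR 74 = e1
byte 5: (d7 XOR 3a) XOR 20 = ed XOR 20 = cd
byte 6: (a8 XOR 6a) XOR 65 = c2 XOR 65 = a7
byte 7: (35 XOR 9f) XOR 72 = aa XOR 72 = d8
byte 8: (a3 XOR 66) XOR 72 = c5 XOR 72 = b7
byte 9: (da XOR a9) XOR 6f = 73 XOR 6f = 1c
byte 10: (15 XOR 16) XOR 72 = 03 XOR 72 = 71
byte 11: (98 XOR 86) XOR 20 = 1e XOR 20 = 3e
byte 12: (7c XOR 40) XOR 35 = 3c XOR 35 = 09
byte 13: (5a XOR d2) XOR 61 = 88 XOR 61 = e9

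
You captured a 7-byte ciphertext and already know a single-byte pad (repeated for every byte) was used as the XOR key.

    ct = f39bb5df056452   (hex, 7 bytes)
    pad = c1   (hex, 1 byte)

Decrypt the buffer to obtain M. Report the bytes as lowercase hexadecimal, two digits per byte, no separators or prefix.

The 1-byte key repeats, so the effective keystream is c1 c1 c1 c1 c1 c1 c1.
byte 0: 243 ⊕ 193 =  50
byte 1: 155 ⊕ 193 =  90
byte 2: 181 ⊕ 193 = 116
byte 3: 223 ⊕ 193 =  30
byte 4:   5 ⊕ 193 = 196
byte 5: 100 ⊕ 193 = 165
byte 6:  82 ⊕ 193 = 147

325a741ec4a593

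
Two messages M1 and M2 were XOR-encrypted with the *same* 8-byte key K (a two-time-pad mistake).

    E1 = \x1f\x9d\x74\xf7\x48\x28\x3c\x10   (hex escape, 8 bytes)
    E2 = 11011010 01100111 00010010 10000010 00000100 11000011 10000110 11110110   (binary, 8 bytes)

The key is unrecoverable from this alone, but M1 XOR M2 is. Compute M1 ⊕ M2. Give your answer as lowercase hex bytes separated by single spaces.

c5 fa 66 75 4c eb ba e6

E1 ⊕ E2 = (M1 ⊕ K) ⊕ (M2 ⊕ K) = M1 ⊕ M2 — the shared key cancels under XOR.
byte 0: 00011111 xor 11011010 = 11000101
byte 1: 10011101 xor 01100111 = 11111010
byte 2: 01110100 xor 00010010 = 01100110
byte 3: 11110111 xor 10000010 = 01110101
byte 4: 01001000 xor 00000100 = 01001100
byte 5: 00101000 xor 11000011 = 11101011
byte 6: 00111100 xor 10000110 = 10111010
byte 7: 00010000 xor 11110110 = 11100110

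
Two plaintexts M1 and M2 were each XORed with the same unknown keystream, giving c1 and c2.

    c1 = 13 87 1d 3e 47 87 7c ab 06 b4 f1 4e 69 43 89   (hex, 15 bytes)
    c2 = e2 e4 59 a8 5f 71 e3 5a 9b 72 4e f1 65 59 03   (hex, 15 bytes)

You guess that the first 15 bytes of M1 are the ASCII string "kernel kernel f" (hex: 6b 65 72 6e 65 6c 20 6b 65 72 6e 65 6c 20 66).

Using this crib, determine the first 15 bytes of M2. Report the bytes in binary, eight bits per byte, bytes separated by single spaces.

First, c1 ⊕ c2 = (M1 ⊕ K) ⊕ (M2 ⊕ K) = M1 ⊕ M2, so the key drops out. Then M2 = (M1 ⊕ M2) ⊕ M1 over the first 15 bytes.
byte 0: (13 ^ e2) ^ 6b = f1 ^ 6b = 9a
byte 1: (87 ^ e4) ^ 65 = 63 ^ 65 = 06
byte 2: (1d ^ 59) ^ 72 = 44 ^ 72 = 36
byte 3: (3e ^ a8) ^ 6e = 96 ^ 6e = f8
byte 4: (47 ^ 5f) ^ 65 = 18 ^ 65 = 7d
byte 5: (87 ^ 71) ^ 6c = f6 ^ 6c = 9a
byte 6: (7c ^ e3) ^ 20 = 9f ^ 20 = bf
byte 7: (ab ^ 5a) ^ 6b = f1 ^ 6b = 9a
byte 8: (06 ^ 9b) ^ 65 = 9d ^ 65 = f8
byte 9: (b4 ^ 72) ^ 72 = c6 ^ 72 = b4
byte 10: (f1 ^ 4e) ^ 6e = bf ^ 6e = d1
byte 11: (4e ^ f1) ^ 65 = bf ^ 65 = da
byte 12: (69 ^ 65) ^ 6c = 0c ^ 6c = 60
byte 13: (43 ^ 59) ^ 20 = 1a ^ 20 = 3a
byte 14: (89 ^ 03) ^ 66 = 8a ^ 66 = ec

10011010 00000110 00110110 11111000 01111101 10011010 10111111 10011010 11111000 10110100 11010001 11011010 01100000 00111010 11101100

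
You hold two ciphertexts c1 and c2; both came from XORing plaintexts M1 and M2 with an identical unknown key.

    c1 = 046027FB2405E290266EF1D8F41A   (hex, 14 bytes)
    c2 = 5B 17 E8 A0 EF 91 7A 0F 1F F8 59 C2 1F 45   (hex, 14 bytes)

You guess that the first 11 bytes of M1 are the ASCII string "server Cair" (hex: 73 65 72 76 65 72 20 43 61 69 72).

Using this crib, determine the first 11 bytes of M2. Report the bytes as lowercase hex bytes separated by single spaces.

First, c1 ⊕ c2 = (M1 ⊕ K) ⊕ (M2 ⊕ K) = M1 ⊕ M2, so the key drops out. Then M2 = (M1 ⊕ M2) ⊕ M1 over the first 11 bytes.
byte 0: (04 ⊕ 5b) ⊕ 73 = 5f ⊕ 73 = 2c
byte 1: (60 ⊕ 17) ⊕ 65 = 77 ⊕ 65 = 12
byte 2: (27 ⊕ e8) ⊕ 72 = cf ⊕ 72 = bd
byte 3: (fb ⊕ a0) ⊕ 76 = 5b ⊕ 76 = 2d
byte 4: (24 ⊕ ef) ⊕ 65 = cb ⊕ 65 = ae
byte 5: (05 ⊕ 91) ⊕ 72 = 94 ⊕ 72 = e6
byte 6: (e2 ⊕ 7a) ⊕ 20 = 98 ⊕ 20 = b8
byte 7: (90 ⊕ 0f) ⊕ 43 = 9f ⊕ 43 = dc
byte 8: (26 ⊕ 1f) ⊕ 61 = 39 ⊕ 61 = 58
byte 9: (6e ⊕ f8) ⊕ 69 = 96 ⊕ 69 = ff
byte 10: (f1 ⊕ 59) ⊕ 72 = a8 ⊕ 72 = da

2c 12 bd 2d ae e6 b8 dc 58 ff da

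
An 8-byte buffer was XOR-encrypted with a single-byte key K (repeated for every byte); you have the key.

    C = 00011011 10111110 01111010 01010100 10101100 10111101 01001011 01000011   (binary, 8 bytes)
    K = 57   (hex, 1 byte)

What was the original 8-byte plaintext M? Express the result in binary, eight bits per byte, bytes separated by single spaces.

The 1-byte key repeats, so the effective keystream is 57 57 57 57 57 57 57 57.
byte 0:  27 xor  87 =  76
byte 1: 190 xor  87 = 233
byte 2: 122 xor  87 =  45
byte 3:  84 xor  87 =   3
byte 4: 172 xor  87 = 251
byte 5: 189 xor  87 = 234
byte 6:  75 xor  87 =  28
byte 7:  67 xor  87 =  20

01001100 11101001 00101101 00000011 11111011 11101010 00011100 00010100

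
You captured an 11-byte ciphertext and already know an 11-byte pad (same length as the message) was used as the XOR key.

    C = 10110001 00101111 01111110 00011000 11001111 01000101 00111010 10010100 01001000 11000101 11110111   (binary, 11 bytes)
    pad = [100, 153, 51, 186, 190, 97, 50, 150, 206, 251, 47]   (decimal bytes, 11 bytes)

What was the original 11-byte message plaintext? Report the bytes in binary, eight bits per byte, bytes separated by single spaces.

b1 XOR 64 = d5
2f XOR 99 = b6
7e XOR 33 = 4d
18 XOR ba = a2
cf XOR be = 71
45 XOR 61 = 24
3a XOR 32 = 08
94 XOR 96 = 02
48 XOR ce = 86
c5 XOR fb = 3e
f7 XOR 2f = d8

11010101 10110110 01001101 10100010 01110001 00100100 00001000 00000010 10000110 00111110 11011000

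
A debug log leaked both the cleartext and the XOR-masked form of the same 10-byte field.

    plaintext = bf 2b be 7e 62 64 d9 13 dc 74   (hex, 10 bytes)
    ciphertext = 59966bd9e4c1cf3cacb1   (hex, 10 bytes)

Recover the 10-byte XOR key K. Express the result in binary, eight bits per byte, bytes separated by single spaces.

Since ciphertext = plaintext ⊕ K, XORing both sides with plaintext gives K = plaintext ⊕ ciphertext.
bf ⊕ 59 = e6
2b ⊕ 96 = bd
be ⊕ 6b = d5
7e ⊕ d9 = a7
62 ⊕ e4 = 86
64 ⊕ c1 = a5
d9 ⊕ cf = 16
13 ⊕ 3c = 2f
dc ⊕ ac = 70
74 ⊕ b1 = c5

11100110 10111101 11010101 10100111 10000110 10100101 00010110 00101111 01110000 11000101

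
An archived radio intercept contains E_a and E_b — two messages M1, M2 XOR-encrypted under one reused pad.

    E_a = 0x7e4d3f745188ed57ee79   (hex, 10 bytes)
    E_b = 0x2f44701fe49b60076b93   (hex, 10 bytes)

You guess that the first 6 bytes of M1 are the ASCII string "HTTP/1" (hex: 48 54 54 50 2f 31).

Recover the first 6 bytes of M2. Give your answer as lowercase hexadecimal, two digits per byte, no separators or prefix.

First, E_a ⊕ E_b = (M1 ⊕ K) ⊕ (M2 ⊕ K) = M1 ⊕ M2, so the key drops out. Then M2 = (M1 ⊕ M2) ⊕ M1 over the first 6 bytes.
byte 0: (7e XOR 2f) XOR 48 = 51 XOR 48 = 19
byte 1: (4d XOR 44) XOR 54 = 09 XOR 54 = 5d
byte 2: (3f XOR 70) XOR 54 = 4f XOR 54 = 1b
byte 3: (74 XOR 1f) XOR 50 = 6b XOR 50 = 3b
byte 4: (51 XOR e4) XOR 2f = b5 XOR 2f = 9a
byte 5: (88 XOR 9b) XOR 31 = 13 XOR 31 = 22

195d1b3b9a22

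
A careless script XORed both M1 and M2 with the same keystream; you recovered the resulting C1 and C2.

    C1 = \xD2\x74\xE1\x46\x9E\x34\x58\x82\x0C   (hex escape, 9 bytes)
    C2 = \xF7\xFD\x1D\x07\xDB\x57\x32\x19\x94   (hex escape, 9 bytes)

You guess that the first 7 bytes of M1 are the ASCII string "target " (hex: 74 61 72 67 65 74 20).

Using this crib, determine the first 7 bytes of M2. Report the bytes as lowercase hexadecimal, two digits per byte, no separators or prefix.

51e88e2620174a

First, C1 ⊕ C2 = (M1 ⊕ K) ⊕ (M2 ⊕ K) = M1 ⊕ M2, so the key drops out. Then M2 = (M1 ⊕ M2) ⊕ M1 over the first 7 bytes.
byte 0: (d2 ^ f7) ^ 74 = 25 ^ 74 = 51
byte 1: (74 ^ fd) ^ 61 = 89 ^ 61 = e8
byte 2: (e1 ^ 1d) ^ 72 = fc ^ 72 = 8e
byte 3: (46 ^ 07) ^ 67 = 41 ^ 67 = 26
byte 4: (9e ^ db) ^ 65 = 45 ^ 65 = 20
byte 5: (34 ^ 57) ^ 74 = 63 ^ 74 = 17
byte 6: (58 ^ 32) ^ 20 = 6a ^ 20 = 4a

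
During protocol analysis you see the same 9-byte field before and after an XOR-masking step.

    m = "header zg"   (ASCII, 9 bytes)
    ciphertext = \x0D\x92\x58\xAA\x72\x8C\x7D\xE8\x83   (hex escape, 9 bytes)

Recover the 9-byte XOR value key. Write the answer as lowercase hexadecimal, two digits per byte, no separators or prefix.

Since ciphertext = m ⊕ key, XORing both sides with m gives key = m ⊕ ciphertext.
68 xor 0d = 65
65 xor 92 = f7
61 xor 58 = 39
64 xor aa = ce
65 xor 72 = 17
72 xor 8c = fe
20 xor 7d = 5d
7a xor e8 = 92
67 xor 83 = e4

65f739ce17fe5d92e4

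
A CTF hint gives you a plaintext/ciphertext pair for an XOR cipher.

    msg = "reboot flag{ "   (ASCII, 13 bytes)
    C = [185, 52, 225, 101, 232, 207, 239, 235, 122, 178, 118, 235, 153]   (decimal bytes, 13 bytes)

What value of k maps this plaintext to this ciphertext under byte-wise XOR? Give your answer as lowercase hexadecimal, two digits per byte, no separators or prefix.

cb51830a87bbcf8d16d31190b9

Since C = msg ⊕ k, XORing both sides with msg gives k = msg ⊕ C.
byte 0: 72 XOR b9 = cb
byte 1: 65 XOR 34 = 51
byte 2: 62 XOR e1 = 83
byte 3: 6f XOR 65 = 0a
byte 4: 6f XOR e8 = 87
byte 5: 74 XOR cf = bb
byte 6: 20 XOR ef = cf
byte 7: 66 XOR eb = 8d
byte 8: 6c XOR 7a = 16
byte 9: 61 XOR b2 = d3
byte 10: 67 XOR 76 = 11
byte 11: 7b XOR eb = 90
byte 12: 20 XOR 99 = b9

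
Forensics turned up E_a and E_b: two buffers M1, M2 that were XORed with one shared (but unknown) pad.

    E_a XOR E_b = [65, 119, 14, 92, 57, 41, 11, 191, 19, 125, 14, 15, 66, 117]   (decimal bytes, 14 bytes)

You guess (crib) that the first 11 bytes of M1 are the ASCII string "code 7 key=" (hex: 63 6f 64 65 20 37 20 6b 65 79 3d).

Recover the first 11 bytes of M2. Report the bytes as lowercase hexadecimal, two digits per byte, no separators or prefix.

22186a39191e2bd4760433

Since E_a ⊕ E_b = M1 ⊕ M2, XORing with the guessed M1 bytes yields the corresponding M2 bytes: M2 = (E_a ⊕ E_b) ⊕ M1.
 65 ⊕  99 =  34
119 ⊕ 111 =  24
 14 ⊕ 100 = 106
 92 ⊕ 101 =  57
 57 ⊕  32 =  25
 41 ⊕  55 =  30
 11 ⊕  32 =  43
191 ⊕ 107 = 212
 19 ⊕ 101 = 118
125 ⊕ 121 =   4
 14 ⊕  61 =  51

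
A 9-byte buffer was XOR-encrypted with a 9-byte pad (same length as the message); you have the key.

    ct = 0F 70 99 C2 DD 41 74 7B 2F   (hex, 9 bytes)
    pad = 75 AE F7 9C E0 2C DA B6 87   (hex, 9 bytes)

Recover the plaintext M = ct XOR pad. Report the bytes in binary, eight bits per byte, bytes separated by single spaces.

01111010 11011110 01101110 01011110 00111101 01101101 10101110 11001101 10101000

byte 0: 0f XOR 75 = 7a
byte 1: 70 XOR ae = de
byte 2: 99 XOR f7 = 6e
byte 3: c2 XOR 9c = 5e
byte 4: dd XOR e0 = 3d
byte 5: 41 XOR 2c = 6d
byte 6: 74 XOR da = ae
byte 7: 7b XOR b6 = cd
byte 8: 2f XOR 87 = a8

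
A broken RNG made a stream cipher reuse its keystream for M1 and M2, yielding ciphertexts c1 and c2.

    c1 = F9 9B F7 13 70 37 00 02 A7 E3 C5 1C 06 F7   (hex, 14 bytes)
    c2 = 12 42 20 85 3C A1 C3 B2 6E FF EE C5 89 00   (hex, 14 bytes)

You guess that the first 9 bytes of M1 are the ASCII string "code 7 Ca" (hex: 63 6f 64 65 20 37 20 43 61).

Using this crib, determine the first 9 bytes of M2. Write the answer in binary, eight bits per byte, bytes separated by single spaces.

First, c1 ⊕ c2 = (M1 ⊕ K) ⊕ (M2 ⊕ K) = M1 ⊕ M2, so the key drops out. Then M2 = (M1 ⊕ M2) ⊕ M1 over the first 9 bytes.
byte 0: (f9 ⊕ 12) ⊕ 63 = eb ⊕ 63 = 88
byte 1: (9b ⊕ 42) ⊕ 6f = d9 ⊕ 6f = b6
byte 2: (f7 ⊕ 20) ⊕ 64 = d7 ⊕ 64 = b3
byte 3: (13 ⊕ 85) ⊕ 65 = 96 ⊕ 65 = f3
byte 4: (70 ⊕ 3c) ⊕ 20 = 4c ⊕ 20 = 6c
byte 5: (37 ⊕ a1) ⊕ 37 = 96 ⊕ 37 = a1
byte 6: (00 ⊕ c3) ⊕ 20 = c3 ⊕ 20 = e3
byte 7: (02 ⊕ b2) ⊕ 43 = b0 ⊕ 43 = f3
byte 8: (a7 ⊕ 6e) ⊕ 61 = c9 ⊕ 61 = a8

10001000 10110110 10110011 11110011 01101100 10100001 11100011 11110011 10101000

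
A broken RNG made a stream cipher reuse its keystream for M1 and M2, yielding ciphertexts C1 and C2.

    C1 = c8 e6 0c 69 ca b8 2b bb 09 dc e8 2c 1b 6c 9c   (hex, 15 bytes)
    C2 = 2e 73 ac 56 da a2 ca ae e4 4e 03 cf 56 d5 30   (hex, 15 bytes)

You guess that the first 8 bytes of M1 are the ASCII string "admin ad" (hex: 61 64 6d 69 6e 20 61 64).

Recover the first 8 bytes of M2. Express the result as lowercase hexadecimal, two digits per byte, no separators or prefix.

First, C1 ⊕ C2 = (M1 ⊕ K) ⊕ (M2 ⊕ K) = M1 ⊕ M2, so the key drops out. Then M2 = (M1 ⊕ M2) ⊕ M1 over the first 8 bytes.
byte 0: (c8 XOR 2e) XOR 61 = e6 XOR 61 = 87
byte 1: (e6 XOR 73) XOR 64 = 95 XOR 64 = f1
byte 2: (0c XOR ac) XOR 6d = a0 XOR 6d = cd
byte 3: (69 XOR 56) XOR 69 = 3f XOR 69 = 56
byte 4: (ca XOR da) XOR 6e = 10 XOR 6e = 7e
byte 5: (b8 XOR a2) XOR 20 = 1a XOR 20 = 3a
byte 6: (2b XOR ca) XOR 61 = e1 XOR 61 = 80
byte 7: (bb XOR ae) XOR 64 = 15 XOR 64 = 71

87f1cd567e3a8071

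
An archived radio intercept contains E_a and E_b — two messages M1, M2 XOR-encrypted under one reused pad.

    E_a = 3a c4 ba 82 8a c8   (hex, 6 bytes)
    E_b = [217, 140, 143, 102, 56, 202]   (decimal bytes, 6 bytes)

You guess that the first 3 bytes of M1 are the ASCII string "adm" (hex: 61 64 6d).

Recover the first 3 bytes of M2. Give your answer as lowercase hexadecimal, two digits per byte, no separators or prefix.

822c58

First, E_a ⊕ E_b = (M1 ⊕ K) ⊕ (M2 ⊕ K) = M1 ⊕ M2, so the key drops out. Then M2 = (M1 ⊕ M2) ⊕ M1 over the first 3 bytes.
byte 0: (3a ^ d9) ^ 61 = e3 ^ 61 = 82
byte 1: (c4 ^ 8c) ^ 64 = 48 ^ 64 = 2c
byte 2: (ba ^ 8f) ^ 6d = 35 ^ 6d = 58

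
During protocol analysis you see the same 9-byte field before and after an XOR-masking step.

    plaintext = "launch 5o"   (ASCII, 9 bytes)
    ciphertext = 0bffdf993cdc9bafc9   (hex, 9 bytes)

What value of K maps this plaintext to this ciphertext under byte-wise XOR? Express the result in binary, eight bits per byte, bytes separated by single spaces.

Since ciphertext = plaintext ⊕ K, XORing both sides with plaintext gives K = plaintext ⊕ ciphertext.
108 XOR  11 = 103
 97 XOR 255 = 158
117 XOR 223 = 170
110 XOR 153 = 247
 99 XOR  60 =  95
104 XOR 220 = 180
 32 XOR 155 = 187
 53 XOR 175 = 154
111 XOR 201 = 166

01100111 10011110 10101010 11110111 01011111 10110100 10111011 10011010 10100110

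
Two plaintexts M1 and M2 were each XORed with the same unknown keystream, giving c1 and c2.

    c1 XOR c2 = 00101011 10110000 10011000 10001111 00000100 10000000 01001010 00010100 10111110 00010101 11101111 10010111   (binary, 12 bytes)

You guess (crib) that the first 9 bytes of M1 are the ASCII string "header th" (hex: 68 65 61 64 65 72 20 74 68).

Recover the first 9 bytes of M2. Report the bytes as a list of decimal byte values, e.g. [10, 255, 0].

Since c1 ⊕ c2 = M1 ⊕ M2, XORing with the guessed M1 bytes yields the corresponding M2 bytes: M2 = (c1 ⊕ c2) ⊕ M1.
2b XOR 68 = 43
b0 XOR 65 = d5
98 XOR 61 = f9
8f XOR 64 = eb
04 XOR 65 = 61
80 XOR 72 = f2
4a XOR 20 = 6a
14 XOR 74 = 60
be XOR 68 = d6

[67, 213, 249, 235, 97, 242, 106, 96, 214]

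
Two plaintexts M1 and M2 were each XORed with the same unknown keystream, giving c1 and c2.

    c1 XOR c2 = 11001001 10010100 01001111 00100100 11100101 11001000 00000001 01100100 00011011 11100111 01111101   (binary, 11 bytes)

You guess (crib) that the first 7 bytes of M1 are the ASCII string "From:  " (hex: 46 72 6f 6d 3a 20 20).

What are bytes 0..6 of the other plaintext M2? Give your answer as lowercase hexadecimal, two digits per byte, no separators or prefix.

8fe62049dfe821

Since c1 ⊕ c2 = M1 ⊕ M2, XORing with the guessed M1 bytes yields the corresponding M2 bytes: M2 = (c1 ⊕ c2) ⊕ M1.
c9 ^ 46 = 8f
94 ^ 72 = e6
4f ^ 6f = 20
24 ^ 6d = 49
e5 ^ 3a = df
c8 ^ 20 = e8
01 ^ 20 = 21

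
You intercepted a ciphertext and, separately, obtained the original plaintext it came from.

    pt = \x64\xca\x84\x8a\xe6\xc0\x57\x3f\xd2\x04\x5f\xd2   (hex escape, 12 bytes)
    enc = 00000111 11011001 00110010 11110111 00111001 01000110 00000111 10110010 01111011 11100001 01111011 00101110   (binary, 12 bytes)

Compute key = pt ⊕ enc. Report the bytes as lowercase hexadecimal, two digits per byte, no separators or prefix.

Since enc = pt ⊕ key, XORing both sides with pt gives key = pt ⊕ enc.
byte 0: 64 ⊕ 07 = 63
byte 1: ca ⊕ d9 = 13
byte 2: 84 ⊕ 32 = b6
byte 3: 8a ⊕ f7 = 7d
byte 4: e6 ⊕ 39 = df
byte 5: c0 ⊕ 46 = 86
byte 6: 57 ⊕ 07 = 50
byte 7: 3f ⊕ b2 = 8d
byte 8: d2 ⊕ 7b = a9
byte 9: 04 ⊕ e1 = e5
byte 10: 5f ⊕ 7b = 24
byte 11: d2 ⊕ 2e = fc

6313b67ddf86508da9e524fc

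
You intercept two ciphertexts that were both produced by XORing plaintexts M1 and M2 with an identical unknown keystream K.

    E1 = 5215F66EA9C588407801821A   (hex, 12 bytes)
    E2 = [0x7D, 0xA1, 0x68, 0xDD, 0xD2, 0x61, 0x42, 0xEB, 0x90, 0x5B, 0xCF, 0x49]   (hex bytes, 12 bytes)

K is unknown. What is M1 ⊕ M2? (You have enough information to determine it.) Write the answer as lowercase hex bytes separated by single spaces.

E1 ⊕ E2 = (M1 ⊕ K) ⊕ (M2 ⊕ K) = M1 ⊕ M2 — the shared key cancels under XOR.
52 ⊕ 7d = 2f
15 ⊕ a1 = b4
f6 ⊕ 68 = 9e
6e ⊕ dd = b3
a9 ⊕ d2 = 7b
c5 ⊕ 61 = a4
88 ⊕ 42 = ca
40 ⊕ eb = ab
78 ⊕ 90 = e8
01 ⊕ 5b = 5a
82 ⊕ cf = 4d
1a ⊕ 49 = 53

2f b4 9e b3 7b a4 ca ab e8 5a 4d 53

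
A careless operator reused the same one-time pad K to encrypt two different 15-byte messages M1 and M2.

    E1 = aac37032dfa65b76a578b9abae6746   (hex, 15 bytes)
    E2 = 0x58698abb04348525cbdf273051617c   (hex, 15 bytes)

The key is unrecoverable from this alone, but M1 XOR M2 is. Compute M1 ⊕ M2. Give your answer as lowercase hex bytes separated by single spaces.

f2 aa fa 89 db 92 de 53 6e a7 9e 9b ff 06 3a

E1 ⊕ E2 = (M1 ⊕ K) ⊕ (M2 ⊕ K) = M1 ⊕ M2 — the shared key cancels under XOR.
byte 0: aa ⊕ 58 = f2
byte 1: c3 ⊕ 69 = aa
byte 2: 70 ⊕ 8a = fa
byte 3: 32 ⊕ bb = 89
byte 4: df ⊕ 04 = db
byte 5: a6 ⊕ 34 = 92
byte 6: 5b ⊕ 85 = de
byte 7: 76 ⊕ 25 = 53
byte 8: a5 ⊕ cb = 6e
byte 9: 78 ⊕ df = a7
byte 10: b9 ⊕ 27 = 9e
byte 11: ab ⊕ 30 = 9b
byte 12: ae ⊕ 51 = ff
byte 13: 67 ⊕ 61 = 06
byte 14: 46 ⊕ 7c = 3a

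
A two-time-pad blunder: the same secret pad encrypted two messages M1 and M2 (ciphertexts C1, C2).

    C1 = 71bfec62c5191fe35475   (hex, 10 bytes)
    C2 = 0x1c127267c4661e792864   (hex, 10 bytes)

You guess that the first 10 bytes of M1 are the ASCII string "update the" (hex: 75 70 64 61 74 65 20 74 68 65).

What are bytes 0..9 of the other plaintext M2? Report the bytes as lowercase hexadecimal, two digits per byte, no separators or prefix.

18ddfa64751a21ee1474

First, C1 ⊕ C2 = (M1 ⊕ K) ⊕ (M2 ⊕ K) = M1 ⊕ M2, so the key drops out. Then M2 = (M1 ⊕ M2) ⊕ M1 over the first 10 bytes.
byte 0: (71 XOR 1c) XOR 75 = 6d XOR 75 = 18
byte 1: (bf XOR 12) XOR 70 = ad XOR 70 = dd
byte 2: (ec XOR 72) XOR 64 = 9e XOR 64 = fa
byte 3: (62 XOR 67) XOR 61 = 05 XOR 61 = 64
byte 4: (c5 XOR c4) XOR 74 = 01 XOR 74 = 75
byte 5: (19 XOR 66) XOR 65 = 7f XOR 65 = 1a
byte 6: (1f XOR 1e) XOR 20 = 01 XOR 20 = 21
byte 7: (e3 XOR 79) XOR 74 = 9a XOR 74 = ee
byte 8: (54 XOR 28) XOR 68 = 7c XOR 68 = 14
byte 9: (75 XOR 64) XOR 65 = 11 XOR 65 = 74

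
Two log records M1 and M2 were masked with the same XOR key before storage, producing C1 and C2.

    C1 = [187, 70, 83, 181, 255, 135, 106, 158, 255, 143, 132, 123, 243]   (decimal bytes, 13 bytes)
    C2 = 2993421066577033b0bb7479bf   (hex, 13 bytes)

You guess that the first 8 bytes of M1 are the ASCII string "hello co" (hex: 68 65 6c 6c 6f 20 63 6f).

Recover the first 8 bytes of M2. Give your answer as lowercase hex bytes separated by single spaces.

First, C1 ⊕ C2 = (M1 ⊕ K) ⊕ (M2 ⊕ K) = M1 ⊕ M2, so the key drops out. Then M2 = (M1 ⊕ M2) ⊕ M1 over the first 8 bytes.
byte 0: (bb ^ 29) ^ 68 = 92 ^ 68 = fa
byte 1: (46 ^ 93) ^ 65 = d5 ^ 65 = b0
byte 2: (53 ^ 42) ^ 6c = 11 ^ 6c = 7d
byte 3: (b5 ^ 10) ^ 6c = a5 ^ 6c = c9
byte 4: (ff ^ 66) ^ 6f = 99 ^ 6f = f6
byte 5: (87 ^ 57) ^ 20 = d0 ^ 20 = f0
byte 6: (6a ^ 70) ^ 63 = 1a ^ 63 = 79
byte 7: (9e ^ 33) ^ 6f = ad ^ 6f = c2

fa b0 7d c9 f6 f0 79 c2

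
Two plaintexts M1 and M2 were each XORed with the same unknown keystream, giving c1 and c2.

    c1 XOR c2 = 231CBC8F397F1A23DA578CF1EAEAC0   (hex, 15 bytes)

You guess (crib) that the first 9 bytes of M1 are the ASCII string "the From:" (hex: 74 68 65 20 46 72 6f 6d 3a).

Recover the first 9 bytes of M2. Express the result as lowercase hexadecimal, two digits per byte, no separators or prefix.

5774d9af7f0d754ee0

Since c1 ⊕ c2 = M1 ⊕ M2, XORing with the guessed M1 bytes yields the corresponding M2 bytes: M2 = (c1 ⊕ c2) ⊕ M1.
23 ⊕ 74 = 57
1c ⊕ 68 = 74
bc ⊕ 65 = d9
8f ⊕ 20 = af
39 ⊕ 46 = 7f
7f ⊕ 72 = 0d
1a ⊕ 6f = 75
23 ⊕ 6d = 4e
da ⊕ 3a = e0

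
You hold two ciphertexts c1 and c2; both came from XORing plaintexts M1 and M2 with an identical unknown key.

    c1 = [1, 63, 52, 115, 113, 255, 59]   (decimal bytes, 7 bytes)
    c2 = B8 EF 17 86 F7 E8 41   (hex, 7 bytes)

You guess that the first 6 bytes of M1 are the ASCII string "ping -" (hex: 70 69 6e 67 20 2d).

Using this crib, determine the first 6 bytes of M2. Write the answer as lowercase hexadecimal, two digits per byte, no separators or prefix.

c9b94d92a63a

First, c1 ⊕ c2 = (M1 ⊕ K) ⊕ (M2 ⊕ K) = M1 ⊕ M2, so the key drops out. Then M2 = (M1 ⊕ M2) ⊕ M1 over the first 6 bytes.
byte 0: (01 XOR b8) XOR 70 = b9 XOR 70 = c9
byte 1: (3f XOR ef) XOR 69 = d0 XOR 69 = b9
byte 2: (34 XOR 17) XOR 6e = 23 XOR 6e = 4d
byte 3: (73 XOR 86) XOR 67 = f5 XOR 67 = 92
byte 4: (71 XOR f7) XOR 20 = 86 XOR 20 = a6
byte 5: (ff XOR e8) XOR 2d = 17 XOR 2d = 3a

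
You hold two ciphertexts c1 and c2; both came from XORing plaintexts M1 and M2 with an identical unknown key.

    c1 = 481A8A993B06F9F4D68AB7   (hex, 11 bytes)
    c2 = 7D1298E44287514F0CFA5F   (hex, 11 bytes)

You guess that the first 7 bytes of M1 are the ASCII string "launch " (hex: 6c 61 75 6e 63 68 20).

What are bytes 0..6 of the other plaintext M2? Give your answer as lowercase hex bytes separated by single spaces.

First, c1 ⊕ c2 = (M1 ⊕ K) ⊕ (M2 ⊕ K) = M1 ⊕ M2, so the key drops out. Then M2 = (M1 ⊕ M2) ⊕ M1 over the first 7 bytes.
byte 0: (48 ^ 7d) ^ 6c = 35 ^ 6c = 59
byte 1: (1a ^ 12) ^ 61 = 08 ^ 61 = 69
byte 2: (8a ^ 98) ^ 75 = 12 ^ 75 = 67
byte 3: (99 ^ e4) ^ 6e = 7d ^ 6e = 13
byte 4: (3b ^ 42) ^ 63 = 79 ^ 63 = 1a
byte 5: (06 ^ 87) ^ 68 = 81 ^ 68 = e9
byte 6: (f9 ^ 51) ^ 20 = a8 ^ 20 = 88

59 69 67 13 1a e9 88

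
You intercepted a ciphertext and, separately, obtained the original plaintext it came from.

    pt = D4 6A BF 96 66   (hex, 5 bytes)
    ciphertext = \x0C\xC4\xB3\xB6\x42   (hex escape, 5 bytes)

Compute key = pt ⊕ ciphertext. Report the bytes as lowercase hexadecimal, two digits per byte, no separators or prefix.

d8ae0c2024

Since ciphertext = pt ⊕ key, XORing both sides with pt gives key = pt ⊕ ciphertext.
d4 xor 0c = d8
6a xor c4 = ae
bf xor b3 = 0c
96 xor b6 = 20
66 xor 42 = 24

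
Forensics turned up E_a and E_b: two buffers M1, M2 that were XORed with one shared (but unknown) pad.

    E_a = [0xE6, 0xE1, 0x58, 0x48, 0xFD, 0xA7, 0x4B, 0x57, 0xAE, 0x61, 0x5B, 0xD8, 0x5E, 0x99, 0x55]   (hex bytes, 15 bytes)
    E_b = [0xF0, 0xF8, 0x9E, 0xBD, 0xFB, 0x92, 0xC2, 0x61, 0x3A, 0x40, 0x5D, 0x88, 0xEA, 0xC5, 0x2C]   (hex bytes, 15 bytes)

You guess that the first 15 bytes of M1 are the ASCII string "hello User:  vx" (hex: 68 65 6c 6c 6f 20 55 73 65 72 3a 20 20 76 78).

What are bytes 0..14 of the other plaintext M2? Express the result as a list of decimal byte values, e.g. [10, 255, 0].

First, E_a ⊕ E_b = (M1 ⊕ K) ⊕ (M2 ⊕ K) = M1 ⊕ M2, so the key drops out. Then M2 = (M1 ⊕ M2) ⊕ M1 over the first 15 bytes.
byte 0: (e6 ⊕ f0) ⊕ 68 = 16 ⊕ 68 = 7e
byte 1: (e1 ⊕ f8) ⊕ 65 = 19 ⊕ 65 = 7c
byte 2: (58 ⊕ 9e) ⊕ 6c = c6 ⊕ 6c = aa
byte 3: (48 ⊕ bd) ⊕ 6c = f5 ⊕ 6c = 99
byte 4: (fd ⊕ fb) ⊕ 6f = 06 ⊕ 6f = 69
byte 5: (a7 ⊕ 92) ⊕ 20 = 35 ⊕ 20 = 15
byte 6: (4b ⊕ c2) ⊕ 55 = 89 ⊕ 55 = dc
byte 7: (57 ⊕ 61) ⊕ 73 = 36 ⊕ 73 = 45
byte 8: (ae ⊕ 3a) ⊕ 65 = 94 ⊕ 65 = f1
byte 9: (61 ⊕ 40) ⊕ 72 = 21 ⊕ 72 = 53
byte 10: (5b ⊕ 5d) ⊕ 3a = 06 ⊕ 3a = 3c
byte 11: (d8 ⊕ 88) ⊕ 20 = 50 ⊕ 20 = 70
byte 12: (5e ⊕ ea) ⊕ 20 = b4 ⊕ 20 = 94
byte 13: (99 ⊕ c5) ⊕ 76 = 5c ⊕ 76 = 2a
byte 14: (55 ⊕ 2c) ⊕ 78 = 79 ⊕ 78 = 01

[126, 124, 170, 153, 105, 21, 220, 69, 241, 83, 60, 112, 148, 42, 1]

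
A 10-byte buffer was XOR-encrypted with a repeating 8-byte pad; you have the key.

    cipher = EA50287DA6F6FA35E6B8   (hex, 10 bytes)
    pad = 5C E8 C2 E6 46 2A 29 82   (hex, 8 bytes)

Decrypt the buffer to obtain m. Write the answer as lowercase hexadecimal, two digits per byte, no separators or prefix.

b6b8ea9be0dcd3b7ba50

The 8-byte key repeats, so the effective keystream is 5c e8 c2 e6 46 2a 29 82 5c e8.
byte 0: ea XOR 5c = b6
byte 1: 50 XOR e8 = b8
byte 2: 28 XOR c2 = ea
byte 3: 7d XOR e6 = 9b
byte 4: a6 XOR 46 = e0
byte 5: f6 XOR 2a = dc
byte 6: fa XOR 29 = d3
byte 7: 35 XOR 82 = b7
byte 8: e6 XOR 5c = ba
byte 9: b8 XOR e8 = 50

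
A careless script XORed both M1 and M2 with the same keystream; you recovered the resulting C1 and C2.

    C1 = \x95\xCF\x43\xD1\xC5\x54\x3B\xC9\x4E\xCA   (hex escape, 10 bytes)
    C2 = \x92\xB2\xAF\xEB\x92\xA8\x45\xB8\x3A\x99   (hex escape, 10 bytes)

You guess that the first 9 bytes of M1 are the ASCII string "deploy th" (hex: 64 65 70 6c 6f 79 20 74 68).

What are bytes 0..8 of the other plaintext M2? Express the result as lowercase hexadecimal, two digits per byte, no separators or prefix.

63189c5638855e051c

First, C1 ⊕ C2 = (M1 ⊕ K) ⊕ (M2 ⊕ K) = M1 ⊕ M2, so the key drops out. Then M2 = (M1 ⊕ M2) ⊕ M1 over the first 9 bytes.
byte 0: (95 xor 92) xor 64 = 07 xor 64 = 63
byte 1: (cf xor b2) xor 65 = 7d xor 65 = 18
byte 2: (43 xor af) xor 70 = ec xor 70 = 9c
byte 3: (d1 xor eb) xor 6c = 3a xor 6c = 56
byte 4: (c5 xor 92) xor 6f = 57 xor 6f = 38
byte 5: (54 xor a8) xor 79 = fc xor 79 = 85
byte 6: (3b xor 45) xor 20 = 7e xor 20 = 5e
byte 7: (c9 xor b8) xor 74 = 71 xor 74 = 05
byte 8: (4e xor 3a) xor 68 = 74 xor 68 = 1c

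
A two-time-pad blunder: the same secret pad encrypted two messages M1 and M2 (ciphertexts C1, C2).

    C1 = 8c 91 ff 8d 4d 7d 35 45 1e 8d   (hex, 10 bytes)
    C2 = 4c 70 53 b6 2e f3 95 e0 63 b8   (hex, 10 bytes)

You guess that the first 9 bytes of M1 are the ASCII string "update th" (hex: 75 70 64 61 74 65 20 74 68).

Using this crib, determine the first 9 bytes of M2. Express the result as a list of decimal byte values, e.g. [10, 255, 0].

[181, 145, 200, 90, 23, 235, 128, 209, 21]

First, C1 ⊕ C2 = (M1 ⊕ K) ⊕ (M2 ⊕ K) = M1 ⊕ M2, so the key drops out. Then M2 = (M1 ⊕ M2) ⊕ M1 over the first 9 bytes.
byte 0: (8c ⊕ 4c) ⊕ 75 = c0 ⊕ 75 = b5
byte 1: (91 ⊕ 70) ⊕ 70 = e1 ⊕ 70 = 91
byte 2: (ff ⊕ 53) ⊕ 64 = ac ⊕ 64 = c8
byte 3: (8d ⊕ b6) ⊕ 61 = 3b ⊕ 61 = 5a
byte 4: (4d ⊕ 2e) ⊕ 74 = 63 ⊕ 74 = 17
byte 5: (7d ⊕ f3) ⊕ 65 = 8e ⊕ 65 = eb
byte 6: (35 ⊕ 95) ⊕ 20 = a0 ⊕ 20 = 80
byte 7: (45 ⊕ e0) ⊕ 74 = a5 ⊕ 74 = d1
byte 8: (1e ⊕ 63) ⊕ 68 = 7d ⊕ 68 = 15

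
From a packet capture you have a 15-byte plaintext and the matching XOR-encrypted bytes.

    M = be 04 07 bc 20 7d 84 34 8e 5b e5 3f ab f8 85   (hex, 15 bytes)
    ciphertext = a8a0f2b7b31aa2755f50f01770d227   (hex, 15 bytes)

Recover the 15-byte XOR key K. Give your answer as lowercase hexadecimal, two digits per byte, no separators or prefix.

16a4f50b93672641d10b1528db2aa2

Since ciphertext = M ⊕ K, XORing both sides with M gives K = M ⊕ ciphertext.
be ⊕ a8 = 16
04 ⊕ a0 = a4
07 ⊕ f2 = f5
bc ⊕ b7 = 0b
20 ⊕ b3 = 93
7d ⊕ 1a = 67
84 ⊕ a2 = 26
34 ⊕ 75 = 41
8e ⊕ 5f = d1
5b ⊕ 50 = 0b
e5 ⊕ f0 = 15
3f ⊕ 17 = 28
ab ⊕ 70 = db
f8 ⊕ d2 = 2a
85 ⊕ 27 = a2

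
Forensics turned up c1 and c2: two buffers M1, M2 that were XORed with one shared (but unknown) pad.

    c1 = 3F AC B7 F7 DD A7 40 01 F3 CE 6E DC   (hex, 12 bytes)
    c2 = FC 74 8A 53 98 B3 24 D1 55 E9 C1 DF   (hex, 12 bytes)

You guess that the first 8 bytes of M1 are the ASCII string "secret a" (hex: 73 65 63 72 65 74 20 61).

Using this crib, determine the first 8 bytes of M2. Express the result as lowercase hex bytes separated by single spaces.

First, c1 ⊕ c2 = (M1 ⊕ K) ⊕ (M2 ⊕ K) = M1 ⊕ M2, so the key drops out. Then M2 = (M1 ⊕ M2) ⊕ M1 over the first 8 bytes.
byte 0: (3f XOR fc) XOR 73 = c3 XOR 73 = b0
byte 1: (ac XOR 74) XOR 65 = d8 XOR 65 = bd
byte 2: (b7 XOR 8a) XOR 63 = 3d XOR 63 = 5e
byte 3: (f7 XOR 53) XOR 72 = a4 XOR 72 = d6
byte 4: (dd XOR 98) XOR 65 = 45 XOR 65 = 20
byte 5: (a7 XOR b3) XOR 74 = 14 XOR 74 = 60
byte 6: (40 XOR 24) XOR 20 = 64 XOR 20 = 44
byte 7: (01 XOR d1) XOR 61 = d0 XOR 61 = b1

b0 bd 5e d6 20 60 44 b1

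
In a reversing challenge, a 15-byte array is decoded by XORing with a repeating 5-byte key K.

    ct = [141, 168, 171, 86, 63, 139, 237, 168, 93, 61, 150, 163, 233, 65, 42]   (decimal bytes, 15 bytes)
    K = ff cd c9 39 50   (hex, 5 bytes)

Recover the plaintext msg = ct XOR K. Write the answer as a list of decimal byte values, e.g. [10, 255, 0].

[114, 101, 98, 111, 111, 116, 32, 97, 100, 109, 105, 110, 32, 120, 122]

The 5-byte key repeats, so the effective keystream is ff cd c9 39 50 ff cd c9 39 50 ff cd c9 39 50.
byte 0: 8d xor ff = 72
byte 1: a8 xor cd = 65
byte 2: ab xor c9 = 62
byte 3: 56 xor 39 = 6f
byte 4: 3f xor 50 = 6f
byte 5: 8b xor ff = 74
byte 6: ed xor cd = 20
byte 7: a8 xor c9 = 61
byte 8: 5d xor 39 = 64
byte 9: 3d xor 50 = 6d
byte 10: 96 xor ff = 69
byte 11: a3 xor cd = 6e
byte 12: e9 xor c9 = 20
byte 13: 41 xor 39 = 78
byte 14: 2a xor 50 = 7a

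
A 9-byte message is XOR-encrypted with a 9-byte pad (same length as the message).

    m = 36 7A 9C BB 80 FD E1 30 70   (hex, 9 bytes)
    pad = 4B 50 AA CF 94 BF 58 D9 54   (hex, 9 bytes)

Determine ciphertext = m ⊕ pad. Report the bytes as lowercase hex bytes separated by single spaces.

7d 2a 36 74 14 42 b9 e9 24

36 XOR 4b = 7d
7a XOR 50 = 2a
9c XOR aa = 36
bb XOR cf = 74
80 XOR 94 = 14
fd XOR bf = 42
e1 XOR 58 = b9
30 XOR d9 = e9
70 XOR 54 = 24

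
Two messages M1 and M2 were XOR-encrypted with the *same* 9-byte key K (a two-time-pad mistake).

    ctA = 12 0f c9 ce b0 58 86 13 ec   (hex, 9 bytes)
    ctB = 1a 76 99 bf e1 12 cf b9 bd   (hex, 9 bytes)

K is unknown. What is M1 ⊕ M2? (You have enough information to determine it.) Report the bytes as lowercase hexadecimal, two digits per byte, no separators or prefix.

ctA ⊕ ctB = (M1 ⊕ K) ⊕ (M2 ⊕ K) = M1 ⊕ M2 — the shared key cancels under XOR.
12 ⊕ 1a = 08
0f ⊕ 76 = 79
c9 ⊕ 99 = 50
ce ⊕ bf = 71
b0 ⊕ e1 = 51
58 ⊕ 12 = 4a
86 ⊕ cf = 49
13 ⊕ b9 = aa
ec ⊕ bd = 51

08795071514a49aa51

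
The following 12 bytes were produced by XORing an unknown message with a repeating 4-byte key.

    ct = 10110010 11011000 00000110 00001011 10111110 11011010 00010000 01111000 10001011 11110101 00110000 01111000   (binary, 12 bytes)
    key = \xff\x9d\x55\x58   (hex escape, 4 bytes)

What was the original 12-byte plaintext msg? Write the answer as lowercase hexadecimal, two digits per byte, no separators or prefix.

4d4553534147452074686520

The 4-byte key repeats, so the effective keystream is ff 9d 55 58 ff 9d 55 58 ff 9d 55 58.
byte 0: 10110010 XOR 11111111 = 01001101
byte 1: 11011000 XOR 10011101 = 01000101
byte 2: 00000110 XOR 01010101 = 01010011
byte 3: 00001011 XOR 01011000 = 01010011
byte 4: 10111110 XOR 11111111 = 01000001
byte 5: 11011010 XOR 10011101 = 01000111
byte 6: 00010000 XOR 01010101 = 01000101
byte 7: 01111000 XOR 01011000 = 00100000
byte 8: 10001011 XOR 11111111 = 01110100
byte 9: 11110101 XOR 10011101 = 01101000
byte 10: 00110000 XOR 01010101 = 01100101
byte 11: 01111000 XOR 01011000 = 00100000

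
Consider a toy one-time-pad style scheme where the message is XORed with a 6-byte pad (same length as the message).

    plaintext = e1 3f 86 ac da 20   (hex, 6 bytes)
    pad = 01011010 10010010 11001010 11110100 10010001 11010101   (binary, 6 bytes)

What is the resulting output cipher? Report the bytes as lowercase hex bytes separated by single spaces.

225 xor  90 = 187
 63 xor 146 = 173
134 xor 202 =  76
172 xor 244 =  88
218 xor 145 =  75
 32 xor 213 = 245

bb ad 4c 58 4b f5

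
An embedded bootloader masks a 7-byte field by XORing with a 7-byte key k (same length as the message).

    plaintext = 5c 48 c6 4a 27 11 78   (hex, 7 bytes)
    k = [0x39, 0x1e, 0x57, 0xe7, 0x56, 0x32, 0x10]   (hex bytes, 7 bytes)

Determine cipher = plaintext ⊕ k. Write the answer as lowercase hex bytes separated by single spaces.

65 56 91 ad 71 23 68

byte 0: 5c XOR 39 = 65
byte 1: 48 XOR 1e = 56
byte 2: c6 XOR 57 = 91
byte 3: 4a XOR e7 = ad
byte 4: 27 XOR 56 = 71
byte 5: 11 XOR 32 = 23
byte 6: 78 XOR 10 = 68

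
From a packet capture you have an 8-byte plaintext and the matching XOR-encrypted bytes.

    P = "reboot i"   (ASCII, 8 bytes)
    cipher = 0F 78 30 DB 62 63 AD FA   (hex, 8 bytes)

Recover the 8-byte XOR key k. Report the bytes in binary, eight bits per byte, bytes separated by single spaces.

01111101 00011101 01010010 10110100 00001101 00010111 10001101 10010011

Since cipher = P ⊕ k, XORing both sides with P gives k = P ⊕ cipher.
byte 0: 72 xor 0f = 7d
byte 1: 65 xor 78 = 1d
byte 2: 62 xor 30 = 52
byte 3: 6f xor db = b4
byte 4: 6f xor 62 = 0d
byte 5: 74 xor 63 = 17
byte 6: 20 xor ad = 8d
byte 7: 69 xor fa = 93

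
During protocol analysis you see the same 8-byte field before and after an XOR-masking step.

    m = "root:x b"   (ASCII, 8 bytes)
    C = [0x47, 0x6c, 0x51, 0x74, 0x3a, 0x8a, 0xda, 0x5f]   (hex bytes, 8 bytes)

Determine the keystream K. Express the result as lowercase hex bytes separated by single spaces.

35 03 3e 00 00 f2 fa 3d

Since C = m ⊕ K, XORing both sides with m gives K = m ⊕ C.
byte 0: 72 XOR 47 = 35
byte 1: 6f XOR 6c = 03
byte 2: 6f XOR 51 = 3e
byte 3: 74 XOR 74 = 00
byte 4: 3a XOR 3a = 00
byte 5: 78 XOR 8a = f2
byte 6: 20 XOR da = fa
byte 7: 62 XOR 5f = 3d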